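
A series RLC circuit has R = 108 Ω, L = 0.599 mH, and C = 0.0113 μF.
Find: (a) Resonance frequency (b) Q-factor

Step 1 — Resonance condition Im(Z)=0 gives ω₀ = 1/√(LC).
Step 2 — ω₀ = 1/√(0.000599·1.13e-08) = 3.844e+05 rad/s.
Step 3 — f₀ = ω₀/(2π) = 6.117e+04 Hz.
Step 4 — Series Q: Q = ω₀L/R = 3.844e+05·0.000599/108 = 2.132.

(a) f₀ = 6.117e+04 Hz  (b) Q = 2.132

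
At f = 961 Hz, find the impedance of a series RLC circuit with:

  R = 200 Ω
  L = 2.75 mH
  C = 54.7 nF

Step 1 — Angular frequency: ω = 2π·f = 2π·961 = 6038 rad/s.
Step 2 — Component impedances:
  R: Z = R = 200 Ω
  L: Z = jωL = j·6038·0.00275 = 0 + j16.6 Ω
  C: Z = 1/(jωC) = -j/(ω·C) = 0 - j3028 Ω
Step 3 — Series combination: Z_total = R + L + C = 200 - j3011 Ω = 3018∠-86.2° Ω.

Z = 200 - j3011 Ω = 3018∠-86.2° Ω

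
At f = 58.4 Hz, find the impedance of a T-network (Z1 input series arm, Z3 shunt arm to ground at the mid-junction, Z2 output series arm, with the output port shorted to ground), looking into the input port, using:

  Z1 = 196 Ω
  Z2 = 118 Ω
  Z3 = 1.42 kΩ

Step 1 — Angular frequency: ω = 2π·f = 2π·58.4 = 366.9 rad/s.
Step 2 — Component impedances:
  Z1: Z = R = 196 Ω
  Z2: Z = R = 118 Ω
  Z3: Z = R = 1420 Ω
Step 3 — With the output port shorted to ground, the output series arm Z2 runs from the junction to ground; the shunt arm Z3 also runs from the junction to ground. They appear in parallel: Z3 || Z2 = 108.9 Ω.
Step 4 — Series with input arm Z1: Z_in = Z1 + (Z3 || Z2) = 304.9 Ω = 304.9∠0.0° Ω.

Z = 304.9 Ω = 304.9∠0.0° Ω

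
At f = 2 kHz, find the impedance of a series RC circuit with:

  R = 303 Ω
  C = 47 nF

Step 1 — Angular frequency: ω = 2π·f = 2π·2000 = 1.257e+04 rad/s.
Step 2 — Component impedances:
  R: Z = R = 303 Ω
  C: Z = 1/(jωC) = -j/(ω·C) = 0 - j1693 Ω
Step 3 — Series combination: Z_total = R + C = 303 - j1693 Ω = 1720∠-79.9° Ω.

Z = 303 - j1693 Ω = 1720∠-79.9° Ω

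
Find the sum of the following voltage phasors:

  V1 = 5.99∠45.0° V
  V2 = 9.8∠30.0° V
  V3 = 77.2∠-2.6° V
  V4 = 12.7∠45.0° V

Step 1 — Convert each phasor to rectangular form:
  V1 = 5.99·(cos(45.0°) + j·sin(45.0°)) = 4.236 + j4.236 V
  V2 = 9.8·(cos(30.0°) + j·sin(30.0°)) = 8.487 + j4.9 V
  V3 = 77.2·(cos(-2.6°) + j·sin(-2.6°)) = 77.12 - j3.502 V
  V4 = 12.7·(cos(45.0°) + j·sin(45.0°)) = 8.98 + j8.98 V
Step 2 — Sum components: V_total = 98.82 + j14.61 V.
Step 3 — Convert to polar: |V_total| = 99.9 V, ∠V_total = 8.4°.

V_total = 99.9∠8.4° V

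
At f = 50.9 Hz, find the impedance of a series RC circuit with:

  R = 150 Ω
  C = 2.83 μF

Step 1 — Angular frequency: ω = 2π·f = 2π·50.9 = 319.8 rad/s.
Step 2 — Component impedances:
  R: Z = R = 150 Ω
  C: Z = 1/(jωC) = -j/(ω·C) = 0 - j1105 Ω
Step 3 — Series combination: Z_total = R + C = 150 - j1105 Ω = 1115∠-82.3° Ω.

Z = 150 - j1105 Ω = 1115∠-82.3° Ω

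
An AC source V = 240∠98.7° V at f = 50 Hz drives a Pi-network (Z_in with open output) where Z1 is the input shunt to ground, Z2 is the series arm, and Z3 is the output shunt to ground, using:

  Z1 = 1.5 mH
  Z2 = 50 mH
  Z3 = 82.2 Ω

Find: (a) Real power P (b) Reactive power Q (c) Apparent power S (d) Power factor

Step 1 — Angular frequency: ω = 2π·f = 2π·50 = 314.2 rad/s.
Step 2 — Component impedances:
  Z1: Z = jωL = j·314.2·0.0015 = 0 + j0.4712 Ω
  Z2: Z = jωL = j·314.2·0.05 = 0 + j15.71 Ω
  Z3: Z = R = 82.2 Ω
Step 3 — With open output, the series arm Z2 and the output shunt Z3 appear in series to ground: Z2 + Z3 = 82.2 + j15.71 Ω.
Step 4 — Parallel with input shunt Z1: Z_in = Z1 || (Z2 + Z3) = 0.002601 + j0.4707 Ω = 0.4707∠89.7° Ω.
Step 5 — Source phasor: V = 240∠98.7° V = -36.3 + j237.2 V.
Step 6 — Current: I = V / Z = 503.5 + j79.9 A = 509.8∠9.0° A.
Step 7 — Complex power: S = V·I* = 676 + j1.224e+05 VA.
Step 8 — Real power: P = Re(S) = 676 W.
Step 9 — Reactive power: Q = Im(S) = 1.224e+05 VAR.
Step 10 — Apparent power: |S| = 1.224e+05 VA.
Step 11 — Power factor: PF = P/|S| = 0.005525 (lagging).

(a) P = 676 W  (b) Q = 1.224e+05 VAR  (c) S = 1.224e+05 VA  (d) PF = 0.005525 (lagging)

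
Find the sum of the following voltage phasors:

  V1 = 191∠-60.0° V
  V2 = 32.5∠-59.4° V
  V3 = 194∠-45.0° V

Step 1 — Convert each phasor to rectangular form:
  V1 = 191·(cos(-60.0°) + j·sin(-60.0°)) = 95.5 - j165.4 V
  V2 = 32.5·(cos(-59.4°) + j·sin(-59.4°)) = 16.54 - j27.97 V
  V3 = 194·(cos(-45.0°) + j·sin(-45.0°)) = 137.2 - j137.2 V
Step 2 — Sum components: V_total = 249.2 - j330.6 V.
Step 3 — Convert to polar: |V_total| = 414 V, ∠V_total = -53.0°.

V_total = 414∠-53.0° V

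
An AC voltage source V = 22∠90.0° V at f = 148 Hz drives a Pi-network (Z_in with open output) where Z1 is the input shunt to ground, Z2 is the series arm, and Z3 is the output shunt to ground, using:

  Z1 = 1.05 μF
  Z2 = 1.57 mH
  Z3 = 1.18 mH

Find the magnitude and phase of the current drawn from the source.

Step 1 — Angular frequency: ω = 2π·f = 2π·148 = 929.9 rad/s.
Step 2 — Component impedances:
  Z1: Z = 1/(jωC) = -j/(ω·C) = 0 - j1024 Ω
  Z2: Z = jωL = j·929.9·0.00157 = 0 + j1.46 Ω
  Z3: Z = jωL = j·929.9·0.00118 = 0 + j1.097 Ω
Step 3 — With open output, the series arm Z2 and the output shunt Z3 appear in series to ground: Z2 + Z3 = 0 + j2.557 Ω.
Step 4 — Parallel with input shunt Z1: Z_in = Z1 || (Z2 + Z3) = 0 + j2.564 Ω = 2.564∠90.0° Ω.
Step 5 — Source phasor: V = 22∠90.0° V = 0 + j22 V.
Step 6 — Ohm's law: I = V / Z_total = (0 + j22) / (0 + j2.564) = 8.581 A.
Step 7 — Convert to polar: |I| = 8.581 A, ∠I = -0.0°.

I = 8.581∠-0.0° A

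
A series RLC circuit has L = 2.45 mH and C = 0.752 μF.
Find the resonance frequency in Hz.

Step 1 — Resonance condition Im(Z)=0 gives ω₀ = 1/√(LC).
Step 2 — ω₀ = 1/√(0.00245·7.52e-07) = 2.33e+04 rad/s.
Step 3 — f₀ = ω₀/(2π) = 3708 Hz.

f₀ = 3708 Hz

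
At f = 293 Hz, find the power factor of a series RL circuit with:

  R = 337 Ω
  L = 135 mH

Step 1 — Angular frequency: ω = 2π·f = 2π·293 = 1841 rad/s.
Step 2 — Component impedances:
  R: Z = R = 337 Ω
  L: Z = jωL = j·1841·0.135 = 0 + j248.5 Ω
Step 3 — Series combination: Z_total = R + L = 337 + j248.5 Ω = 418.7∠36.4° Ω.
Step 4 — Power factor: PF = cos(φ) = Re(Z)/|Z| = 337/418.73 = 0.8048.
Step 5 — Type: Im(Z) = 248.5 ⇒ lagging (phase φ = 36.4°).

PF = 0.8048 (lagging, φ = 36.4°)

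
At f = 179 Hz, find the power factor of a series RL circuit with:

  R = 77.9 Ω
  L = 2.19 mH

Step 1 — Angular frequency: ω = 2π·f = 2π·179 = 1125 rad/s.
Step 2 — Component impedances:
  R: Z = R = 77.9 Ω
  L: Z = jωL = j·1125·0.00219 = 0 + j2.463 Ω
Step 3 — Series combination: Z_total = R + L = 77.9 + j2.463 Ω = 77.94∠1.8° Ω.
Step 4 — Power factor: PF = cos(φ) = Re(Z)/|Z| = 77.9/77.94 = 0.9995.
Step 5 — Type: Im(Z) = 2.463 ⇒ lagging (phase φ = 1.8°).

PF = 0.9995 (lagging, φ = 1.8°)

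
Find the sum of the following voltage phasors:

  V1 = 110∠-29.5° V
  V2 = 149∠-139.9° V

Step 1 — Convert each phasor to rectangular form:
  V1 = 110·(cos(-29.5°) + j·sin(-29.5°)) = 95.74 - j54.17 V
  V2 = 149·(cos(-139.9°) + j·sin(-139.9°)) = -114 - j95.97 V
Step 2 — Sum components: V_total = -18.23 - j150.1 V.
Step 3 — Convert to polar: |V_total| = 151.2 V, ∠V_total = -96.9°.

V_total = 151.2∠-96.9° V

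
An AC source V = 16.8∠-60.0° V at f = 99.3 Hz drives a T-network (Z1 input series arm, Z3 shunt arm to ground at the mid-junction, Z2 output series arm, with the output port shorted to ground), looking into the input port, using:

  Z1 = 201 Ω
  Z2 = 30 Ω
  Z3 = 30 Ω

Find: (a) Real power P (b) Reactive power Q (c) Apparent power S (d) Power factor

Step 1 — Angular frequency: ω = 2π·f = 2π·99.3 = 623.9 rad/s.
Step 2 — Component impedances:
  Z1: Z = R = 201 Ω
  Z2: Z = R = 30 Ω
  Z3: Z = R = 30 Ω
Step 3 — With the output port shorted to ground, the output series arm Z2 runs from the junction to ground; the shunt arm Z3 also runs from the junction to ground. They appear in parallel: Z3 || Z2 = 15 Ω.
Step 4 — Series with input arm Z1: Z_in = Z1 + (Z3 || Z2) = 216 Ω = 216∠0.0° Ω.
Step 5 — Source phasor: V = 16.8∠-60.0° V = 8.4 - j14.55 V.
Step 6 — Current: I = V / Z = 0.03889 - j0.06736 A = 0.07778∠-60.0° A.
Step 7 — Complex power: S = V·I* = 1.307 VA.
Step 8 — Real power: P = Re(S) = 1.307 W.
Step 9 — Reactive power: Q = Im(S) = 0 VAR.
Step 10 — Apparent power: |S| = 1.307 VA.
Step 11 — Power factor: PF = P/|S| = 1 (unity).

(a) P = 1.307 W  (b) Q = 0 VAR  (c) S = 1.307 VA  (d) PF = 1 (unity)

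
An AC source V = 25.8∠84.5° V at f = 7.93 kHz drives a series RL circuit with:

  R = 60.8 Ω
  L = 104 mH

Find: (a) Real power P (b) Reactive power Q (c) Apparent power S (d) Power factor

Step 1 — Angular frequency: ω = 2π·f = 2π·7930 = 4.983e+04 rad/s.
Step 2 — Component impedances:
  R: Z = R = 60.8 Ω
  L: Z = jωL = j·4.983e+04·0.104 = 0 + j5182 Ω
Step 3 — Series combination: Z_total = R + L = 60.8 + j5182 Ω = 5182∠89.3° Ω.
Step 4 — Source phasor: V = 25.8∠84.5° V = 2.473 + j25.68 V.
Step 5 — Current: I = V / Z = 0.004961 - j0.000419 A = 0.004979∠-4.8° A.
Step 6 — Complex power: S = V·I* = 0.001507 + j0.1284 VA.
Step 7 — Real power: P = Re(S) = 0.001507 W.
Step 8 — Reactive power: Q = Im(S) = 0.1284 VAR.
Step 9 — Apparent power: |S| = 0.1284 VA.
Step 10 — Power factor: PF = P/|S| = 0.01173 (lagging).

(a) P = 0.001507 W  (b) Q = 0.1284 VAR  (c) S = 0.1284 VA  (d) PF = 0.01173 (lagging)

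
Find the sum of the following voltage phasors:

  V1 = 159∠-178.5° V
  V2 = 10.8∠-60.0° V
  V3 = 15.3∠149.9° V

Step 1 — Convert each phasor to rectangular form:
  V1 = 159·(cos(-178.5°) + j·sin(-178.5°)) = -158.9 - j4.162 V
  V2 = 10.8·(cos(-60.0°) + j·sin(-60.0°)) = 5.4 - j9.353 V
  V3 = 15.3·(cos(149.9°) + j·sin(149.9°)) = -13.24 + j7.673 V
Step 2 — Sum components: V_total = -166.8 - j5.842 V.
Step 3 — Convert to polar: |V_total| = 166.9 V, ∠V_total = -178.0°.

V_total = 166.9∠-178.0° V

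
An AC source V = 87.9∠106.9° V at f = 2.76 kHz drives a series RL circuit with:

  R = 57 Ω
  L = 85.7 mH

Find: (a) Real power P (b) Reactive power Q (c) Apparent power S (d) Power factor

Step 1 — Angular frequency: ω = 2π·f = 2π·2760 = 1.734e+04 rad/s.
Step 2 — Component impedances:
  R: Z = R = 57 Ω
  L: Z = jωL = j·1.734e+04·0.0857 = 0 + j1486 Ω
Step 3 — Series combination: Z_total = R + L = 57 + j1486 Ω = 1487∠87.8° Ω.
Step 4 — Source phasor: V = 87.9∠106.9° V = -25.55 + j84.1 V.
Step 5 — Current: I = V / Z = 0.05585 + j0.01934 A = 0.0591∠19.1° A.
Step 6 — Complex power: S = V·I* = 0.1991 + j5.191 VA.
Step 7 — Real power: P = Re(S) = 0.1991 W.
Step 8 — Reactive power: Q = Im(S) = 5.191 VAR.
Step 9 — Apparent power: |S| = 5.195 VA.
Step 10 — Power factor: PF = P/|S| = 0.03833 (lagging).

(a) P = 0.1991 W  (b) Q = 5.191 VAR  (c) S = 5.195 VA  (d) PF = 0.03833 (lagging)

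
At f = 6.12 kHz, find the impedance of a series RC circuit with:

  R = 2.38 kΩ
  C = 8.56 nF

Step 1 — Angular frequency: ω = 2π·f = 2π·6120 = 3.845e+04 rad/s.
Step 2 — Component impedances:
  R: Z = R = 2380 Ω
  C: Z = 1/(jωC) = -j/(ω·C) = 0 - j3038 Ω
Step 3 — Series combination: Z_total = R + C = 2380 - j3038 Ω = 3859∠-51.9° Ω.

Z = 2380 - j3038 Ω = 3859∠-51.9° Ω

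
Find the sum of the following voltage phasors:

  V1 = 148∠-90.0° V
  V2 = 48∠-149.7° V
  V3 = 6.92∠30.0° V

Step 1 — Convert each phasor to rectangular form:
  V1 = 148·(cos(-90.0°) + j·sin(-90.0°)) = 0 - j148 V
  V2 = 48·(cos(-149.7°) + j·sin(-149.7°)) = -41.44 - j24.22 V
  V3 = 6.92·(cos(30.0°) + j·sin(30.0°)) = 5.993 + j3.46 V
Step 2 — Sum components: V_total = -35.45 - j168.8 V.
Step 3 — Convert to polar: |V_total| = 172.4 V, ∠V_total = -101.9°.

V_total = 172.4∠-101.9° V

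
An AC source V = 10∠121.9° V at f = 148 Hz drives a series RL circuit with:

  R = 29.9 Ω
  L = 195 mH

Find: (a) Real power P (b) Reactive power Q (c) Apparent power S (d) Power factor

Step 1 — Angular frequency: ω = 2π·f = 2π·148 = 929.9 rad/s.
Step 2 — Component impedances:
  R: Z = R = 29.9 Ω
  L: Z = jωL = j·929.9·0.195 = 0 + j181.3 Ω
Step 3 — Series combination: Z_total = R + L = 29.9 + j181.3 Ω = 183.8∠80.6° Ω.
Step 4 — Source phasor: V = 10∠121.9° V = -5.284 + j8.49 V.
Step 5 — Current: I = V / Z = 0.0409 + j0.03589 A = 0.05441∠41.3° A.
Step 6 — Complex power: S = V·I* = 0.08853 + j0.5369 VA.
Step 7 — Real power: P = Re(S) = 0.08853 W.
Step 8 — Reactive power: Q = Im(S) = 0.5369 VAR.
Step 9 — Apparent power: |S| = 0.5441 VA.
Step 10 — Power factor: PF = P/|S| = 0.1627 (lagging).

(a) P = 0.08853 W  (b) Q = 0.5369 VAR  (c) S = 0.5441 VA  (d) PF = 0.1627 (lagging)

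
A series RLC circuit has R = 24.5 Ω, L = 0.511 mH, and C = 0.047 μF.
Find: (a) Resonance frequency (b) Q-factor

Step 1 — Resonance condition Im(Z)=0 gives ω₀ = 1/√(LC).
Step 2 — ω₀ = 1/√(0.000511·4.7e-08) = 2.041e+05 rad/s.
Step 3 — f₀ = ω₀/(2π) = 3.248e+04 Hz.
Step 4 — Series Q: Q = ω₀L/R = 2.041e+05·0.000511/24.5 = 4.256.

(a) f₀ = 3.248e+04 Hz  (b) Q = 4.256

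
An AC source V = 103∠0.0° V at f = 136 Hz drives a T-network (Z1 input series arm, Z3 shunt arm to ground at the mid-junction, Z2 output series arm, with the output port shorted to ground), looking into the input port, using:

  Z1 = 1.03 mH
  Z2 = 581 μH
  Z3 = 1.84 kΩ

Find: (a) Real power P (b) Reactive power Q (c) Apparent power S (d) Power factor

Step 1 — Angular frequency: ω = 2π·f = 2π·136 = 854.5 rad/s.
Step 2 — Component impedances:
  Z1: Z = jωL = j·854.5·0.00103 = 0 + j0.8801 Ω
  Z2: Z = jωL = j·854.5·0.000581 = 0 + j0.4965 Ω
  Z3: Z = R = 1840 Ω
Step 3 — With the output port shorted to ground, the output series arm Z2 runs from the junction to ground; the shunt arm Z3 also runs from the junction to ground. They appear in parallel: Z3 || Z2 = 0.000134 + j0.4965 Ω.
Step 4 — Series with input arm Z1: Z_in = Z1 + (Z3 || Z2) = 0.000134 + j1.377 Ω = 1.377∠90.0° Ω.
Step 5 — Source phasor: V = 103∠0.0° V = 103 V.
Step 6 — Current: I = V / Z = 0.007281 - j74.82 A = 74.82∠-90.0° A.
Step 7 — Complex power: S = V·I* = 0.7499 + j7707 VA.
Step 8 — Real power: P = Re(S) = 0.7499 W.
Step 9 — Reactive power: Q = Im(S) = 7707 VAR.
Step 10 — Apparent power: |S| = 7707 VA.
Step 11 — Power factor: PF = P/|S| = 9.731e-05 (lagging).

(a) P = 0.7499 W  (b) Q = 7707 VAR  (c) S = 7707 VA  (d) PF = 9.731e-05 (lagging)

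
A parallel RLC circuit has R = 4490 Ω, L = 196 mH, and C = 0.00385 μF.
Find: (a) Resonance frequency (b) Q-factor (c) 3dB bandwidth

Step 1 — Resonance: ω₀ = 1/√(LC) = 1/√(0.196·3.85e-09) = 3.64e+04 rad/s.
Step 2 — f₀ = ω₀/(2π) = 5794 Hz.
Step 3 — Parallel Q: Q = R/(ω₀L) = 4490/(3.64e+04·0.196) = 0.6293.
Step 4 — Bandwidth: Δω = ω₀/Q = 5.785e+04 rad/s; BW = Δω/(2π) = 9207 Hz.

(a) f₀ = 5794 Hz  (b) Q = 0.6293  (c) BW = 9207 Hz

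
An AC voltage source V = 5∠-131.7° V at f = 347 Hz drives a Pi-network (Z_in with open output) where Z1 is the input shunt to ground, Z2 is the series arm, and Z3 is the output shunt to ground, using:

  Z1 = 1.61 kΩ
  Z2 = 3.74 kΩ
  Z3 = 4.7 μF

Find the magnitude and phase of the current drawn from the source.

Step 1 — Angular frequency: ω = 2π·f = 2π·347 = 2180 rad/s.
Step 2 — Component impedances:
  Z1: Z = R = 1610 Ω
  Z2: Z = R = 3740 Ω
  Z3: Z = 1/(jωC) = -j/(ω·C) = 0 - j97.59 Ω
Step 3 — With open output, the series arm Z2 and the output shunt Z3 appear in series to ground: Z2 + Z3 = 3740 - j97.59 Ω.
Step 4 — Parallel with input shunt Z1: Z_in = Z1 || (Z2 + Z3) = 1126 - j8.835 Ω = 1126∠-0.4° Ω.
Step 5 — Source phasor: V = 5∠-131.7° V = -3.326 - j3.733 V.
Step 6 — Ohm's law: I = V / Z_total = (-3.326 - j3.733) / (1126 - j8.835) = -0.002929 - j0.003339 A.
Step 7 — Convert to polar: |I| = 0.004442 A, ∠I = -131.3°.

I = 0.004442∠-131.3° A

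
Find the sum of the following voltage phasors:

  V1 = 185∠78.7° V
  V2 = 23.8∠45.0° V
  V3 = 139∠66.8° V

Step 1 — Convert each phasor to rectangular form:
  V1 = 185·(cos(78.7°) + j·sin(78.7°)) = 36.25 + j181.4 V
  V2 = 23.8·(cos(45.0°) + j·sin(45.0°)) = 16.83 + j16.83 V
  V3 = 139·(cos(66.8°) + j·sin(66.8°)) = 54.76 + j127.8 V
Step 2 — Sum components: V_total = 107.8 + j326 V.
Step 3 — Convert to polar: |V_total| = 343.4 V, ∠V_total = 71.7°.

V_total = 343.4∠71.7° V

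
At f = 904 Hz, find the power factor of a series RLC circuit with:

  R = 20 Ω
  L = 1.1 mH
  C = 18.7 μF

Step 1 — Angular frequency: ω = 2π·f = 2π·904 = 5680 rad/s.
Step 2 — Component impedances:
  R: Z = R = 20 Ω
  L: Z = jωL = j·5680·0.0011 = 0 + j6.248 Ω
  C: Z = 1/(jωC) = -j/(ω·C) = 0 - j9.415 Ω
Step 3 — Series combination: Z_total = R + L + C = 20 - j3.167 Ω = 20.25∠-9.0° Ω.
Step 4 — Power factor: PF = cos(φ) = Re(Z)/|Z| = 20/20.25 = 0.9877.
Step 5 — Type: Im(Z) = -3.167 ⇒ leading (phase φ = -9.0°).

PF = 0.9877 (leading, φ = -9.0°)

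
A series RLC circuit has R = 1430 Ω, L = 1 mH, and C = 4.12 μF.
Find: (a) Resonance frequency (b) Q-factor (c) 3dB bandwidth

Step 1 — Resonance condition Im(Z)=0 gives ω₀ = 1/√(LC).
Step 2 — ω₀ = 1/√(0.001·4.12e-06) = 1.558e+04 rad/s.
Step 3 — f₀ = ω₀/(2π) = 2480 Hz.
Step 4 — Series Q: Q = ω₀L/R = 1.558e+04·0.001/1430 = 0.01089.
Step 5 — 3dB bandwidth: Δω = ω₀/Q = 1.43e+06 rad/s; BW = Δω/(2π) = 2.276e+05 Hz.

(a) f₀ = 2480 Hz  (b) Q = 0.01089  (c) BW = 2.276e+05 Hz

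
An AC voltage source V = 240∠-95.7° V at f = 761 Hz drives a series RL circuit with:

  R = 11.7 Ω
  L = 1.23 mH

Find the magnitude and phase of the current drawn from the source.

Step 1 — Angular frequency: ω = 2π·f = 2π·761 = 4782 rad/s.
Step 2 — Component impedances:
  R: Z = R = 11.7 Ω
  L: Z = jωL = j·4782·0.00123 = 0 + j5.881 Ω
Step 3 — Series combination: Z_total = R + L = 11.7 + j5.881 Ω = 13.1∠26.7° Ω.
Step 4 — Source phasor: V = 240∠-95.7° V = -23.84 - j238.8 V.
Step 5 — Ohm's law: I = V / Z_total = (-23.84 - j238.8) / (11.7 + j5.881) = -9.817 - j15.48 A.
Step 6 — Convert to polar: |I| = 18.33 A, ∠I = -122.4°.

I = 18.33∠-122.4° A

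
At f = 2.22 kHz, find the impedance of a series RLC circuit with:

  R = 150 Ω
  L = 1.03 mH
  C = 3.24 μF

Step 1 — Angular frequency: ω = 2π·f = 2π·2220 = 1.395e+04 rad/s.
Step 2 — Component impedances:
  R: Z = R = 150 Ω
  L: Z = jωL = j·1.395e+04·0.00103 = 0 + j14.37 Ω
  C: Z = 1/(jωC) = -j/(ω·C) = 0 - j22.13 Ω
Step 3 — Series combination: Z_total = R + L + C = 150 - j7.76 Ω = 150.2∠-3.0° Ω.

Z = 150 - j7.76 Ω = 150.2∠-3.0° Ω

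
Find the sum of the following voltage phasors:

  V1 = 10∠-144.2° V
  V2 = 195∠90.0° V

Step 1 — Convert each phasor to rectangular form:
  V1 = 10·(cos(-144.2°) + j·sin(-144.2°)) = -8.111 - j5.85 V
  V2 = 195·(cos(90.0°) + j·sin(90.0°)) = 0 + j195 V
Step 2 — Sum components: V_total = -8.111 + j189.2 V.
Step 3 — Convert to polar: |V_total| = 189.3 V, ∠V_total = 92.5°.

V_total = 189.3∠92.5° V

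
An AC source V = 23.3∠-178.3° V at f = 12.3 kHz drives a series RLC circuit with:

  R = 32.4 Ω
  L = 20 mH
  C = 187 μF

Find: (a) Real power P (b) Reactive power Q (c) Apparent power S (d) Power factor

Step 1 — Angular frequency: ω = 2π·f = 2π·1.23e+04 = 7.728e+04 rad/s.
Step 2 — Component impedances:
  R: Z = R = 32.4 Ω
  L: Z = jωL = j·7.728e+04·0.02 = 0 + j1546 Ω
  C: Z = 1/(jωC) = -j/(ω·C) = 0 - j0.06919 Ω
Step 3 — Series combination: Z_total = R + L + C = 32.4 + j1546 Ω = 1546∠88.8° Ω.
Step 4 — Source phasor: V = 23.3∠-178.3° V = -23.29 - j0.6912 V.
Step 5 — Current: I = V / Z = -0.0007628 + j0.01505 A = 0.01507∠92.9° A.
Step 6 — Complex power: S = V·I* = 0.00736 + j0.3511 VA.
Step 7 — Real power: P = Re(S) = 0.00736 W.
Step 8 — Reactive power: Q = Im(S) = 0.3511 VAR.
Step 9 — Apparent power: |S| = 0.3512 VA.
Step 10 — Power factor: PF = P/|S| = 0.02096 (lagging).

(a) P = 0.00736 W  (b) Q = 0.3511 VAR  (c) S = 0.3512 VA  (d) PF = 0.02096 (lagging)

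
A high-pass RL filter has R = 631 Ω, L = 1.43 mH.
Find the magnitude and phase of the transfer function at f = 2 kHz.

Step 1 — Angular frequency: ω = 2π·2000 = 1.257e+04 rad/s.
Step 2 — Transfer function: H(jω) = jωL/(R + jωL).
Step 3 — Numerator jωL = j·17.97; denominator R + jωL = 631 + j17.97.
Step 4 — H = 0.0008104 + j0.02846.
Step 5 — Magnitude: |H| = 0.02847 (-30.9 dB); phase: φ = 88.4°.

|H| = 0.02847 (-30.9 dB), φ = 88.4°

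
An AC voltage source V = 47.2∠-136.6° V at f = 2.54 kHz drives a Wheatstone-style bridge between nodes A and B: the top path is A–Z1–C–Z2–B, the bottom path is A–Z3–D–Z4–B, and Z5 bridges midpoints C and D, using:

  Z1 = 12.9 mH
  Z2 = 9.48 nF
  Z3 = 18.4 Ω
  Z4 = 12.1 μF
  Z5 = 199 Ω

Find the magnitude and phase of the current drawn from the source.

Step 1 — Angular frequency: ω = 2π·f = 2π·2540 = 1.596e+04 rad/s.
Step 2 — Component impedances:
  Z1: Z = jωL = j·1.596e+04·0.0129 = 0 + j205.9 Ω
  Z2: Z = 1/(jωC) = -j/(ω·C) = 0 - j6610 Ω
  Z3: Z = R = 18.4 Ω
  Z4: Z = 1/(jωC) = -j/(ω·C) = 0 - j5.178 Ω
  Z5: Z = R = 199 Ω
Step 3 — Bridge requires nodal analysis (the Z5 bridge couples midpoints C and D, so the two paths cannot be reduced to a simple series/parallel combination). Setting node B to ground and injecting 1 A at node A, the 3-node admittance system at A, C, D solves to V_A = Z_AB = 17.54 - j4.384 Ω = 18.08∠-14.0° Ω.
Step 4 — Source phasor: V = 47.2∠-136.6° V = -34.29 - j32.43 V.
Step 5 — Ohm's law: I = V / Z_total = (-34.29 - j32.43) / (17.54 - j4.384) = -1.405 - j2.2 A.
Step 6 — Convert to polar: |I| = 2.61 A, ∠I = -122.6°.

I = 2.61∠-122.6° A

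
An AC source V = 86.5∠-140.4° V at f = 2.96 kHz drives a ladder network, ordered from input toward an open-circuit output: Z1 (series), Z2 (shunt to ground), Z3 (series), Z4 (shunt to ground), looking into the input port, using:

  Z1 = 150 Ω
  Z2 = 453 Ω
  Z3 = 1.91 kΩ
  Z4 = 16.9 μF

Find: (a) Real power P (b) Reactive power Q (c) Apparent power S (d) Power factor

Step 1 — Angular frequency: ω = 2π·f = 2π·2960 = 1.86e+04 rad/s.
Step 2 — Component impedances:
  Z1: Z = R = 150 Ω
  Z2: Z = R = 453 Ω
  Z3: Z = R = 1910 Ω
  Z4: Z = 1/(jωC) = -j/(ω·C) = 0 - j3.182 Ω
Step 3 — Ladder network (open output): work backward from the far end, alternating series and parallel combinations. Z_in = 516.2 - j0.1169 Ω = 516.2∠-0.0° Ω.
Step 4 — Source phasor: V = 86.5∠-140.4° V = -66.65 - j55.14 V.
Step 5 — Current: I = V / Z = -0.1291 - j0.1069 A = 0.1676∠-140.4° A.
Step 6 — Complex power: S = V·I* = 14.5 - j0.003284 VA.
Step 7 — Real power: P = Re(S) = 14.5 W.
Step 8 — Reactive power: Q = Im(S) = -0.003284 VAR.
Step 9 — Apparent power: |S| = 14.5 VA.
Step 10 — Power factor: PF = P/|S| = 1 (leading).

(a) P = 14.5 W  (b) Q = -0.003284 VAR  (c) S = 14.5 VA  (d) PF = 1 (leading)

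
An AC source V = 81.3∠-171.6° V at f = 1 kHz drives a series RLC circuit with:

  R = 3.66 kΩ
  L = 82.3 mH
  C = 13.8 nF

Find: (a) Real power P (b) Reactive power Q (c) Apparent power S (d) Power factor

Step 1 — Angular frequency: ω = 2π·f = 2π·1000 = 6283 rad/s.
Step 2 — Component impedances:
  R: Z = R = 3660 Ω
  L: Z = jωL = j·6283·0.0823 = 0 + j517.1 Ω
  C: Z = 1/(jωC) = -j/(ω·C) = 0 - j1.153e+04 Ω
Step 3 — Series combination: Z_total = R + L + C = 3660 - j1.102e+04 Ω = 1.161e+04∠-71.6° Ω.
Step 4 — Source phasor: V = 81.3∠-171.6° V = -80.43 - j11.88 V.
Step 5 — Current: I = V / Z = -0.001214 - j0.006898 A = 0.007004∠-100.0° A.
Step 6 — Complex power: S = V·I* = 0.1795 - j0.5404 VA.
Step 7 — Real power: P = Re(S) = 0.1795 W.
Step 8 — Reactive power: Q = Im(S) = -0.5404 VAR.
Step 9 — Apparent power: |S| = 0.5694 VA.
Step 10 — Power factor: PF = P/|S| = 0.3153 (leading).

(a) P = 0.1795 W  (b) Q = -0.5404 VAR  (c) S = 0.5694 VA  (d) PF = 0.3153 (leading)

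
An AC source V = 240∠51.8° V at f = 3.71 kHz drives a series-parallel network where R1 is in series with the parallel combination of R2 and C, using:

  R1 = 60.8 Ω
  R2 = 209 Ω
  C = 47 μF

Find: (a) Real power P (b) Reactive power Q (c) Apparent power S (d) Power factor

Step 1 — Angular frequency: ω = 2π·f = 2π·3710 = 2.331e+04 rad/s.
Step 2 — Component impedances:
  R1: Z = R = 60.8 Ω
  R2: Z = R = 209 Ω
  C: Z = 1/(jωC) = -j/(ω·C) = 0 - j0.9127 Ω
Step 3 — Parallel branch: R2 || C = 1/(1/R2 + 1/C) = 0.003986 - j0.9127 Ω.
Step 4 — Series with R1: Z_total = R1 + (R2 || C) = 60.8 - j0.9127 Ω = 60.81∠-0.9° Ω.
Step 5 — Source phasor: V = 240∠51.8° V = 148.4 + j188.6 V.
Step 6 — Current: I = V / Z = 2.394 + j3.138 A = 3.947∠52.7° A.
Step 7 — Complex power: S = V·I* = 947.1 - j14.22 VA.
Step 8 — Real power: P = Re(S) = 947.1 W.
Step 9 — Reactive power: Q = Im(S) = -14.22 VAR.
Step 10 — Apparent power: |S| = 947.2 VA.
Step 11 — Power factor: PF = P/|S| = 0.9999 (leading).

(a) P = 947.1 W  (b) Q = -14.22 VAR  (c) S = 947.2 VA  (d) PF = 0.9999 (leading)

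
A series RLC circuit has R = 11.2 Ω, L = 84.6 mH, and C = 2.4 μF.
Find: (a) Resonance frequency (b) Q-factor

Step 1 — Resonance condition Im(Z)=0 gives ω₀ = 1/√(LC).
Step 2 — ω₀ = 1/√(0.0846·2.4e-06) = 2219 rad/s.
Step 3 — f₀ = ω₀/(2π) = 353.2 Hz.
Step 4 — Series Q: Q = ω₀L/R = 2219·0.0846/11.2 = 16.76.

(a) f₀ = 353.2 Hz  (b) Q = 16.76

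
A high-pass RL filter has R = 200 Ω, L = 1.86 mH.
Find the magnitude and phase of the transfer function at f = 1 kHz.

Step 1 — Angular frequency: ω = 2π·1000 = 6283 rad/s.
Step 2 — Transfer function: H(jω) = jωL/(R + jωL).
Step 3 — Numerator jωL = j·11.69; denominator R + jωL = 200 + j11.69.
Step 4 — H = 0.003403 + j0.05823.
Step 5 — Magnitude: |H| = 0.05833 (-24.7 dB); phase: φ = 86.7°.

|H| = 0.05833 (-24.7 dB), φ = 86.7°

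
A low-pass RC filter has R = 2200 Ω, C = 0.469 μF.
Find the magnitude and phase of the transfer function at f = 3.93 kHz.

Step 1 — Angular frequency: ω = 2π·3930 = 2.469e+04 rad/s.
Step 2 — Transfer function: H(jω) = 1/(1 + jωRC).
Step 3 — Denominator: 1 + jωRC = 1 + j·2.469e+04·2200·4.69e-07 = 1 + j25.48.
Step 4 — H = 0.001538 - j0.03919.
Step 5 — Magnitude: |H| = 0.03922 (-28.1 dB); phase: φ = -87.8°.

|H| = 0.03922 (-28.1 dB), φ = -87.8°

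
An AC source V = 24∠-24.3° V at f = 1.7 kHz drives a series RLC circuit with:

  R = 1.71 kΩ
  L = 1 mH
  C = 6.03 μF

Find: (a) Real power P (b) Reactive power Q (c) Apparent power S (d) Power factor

Step 1 — Angular frequency: ω = 2π·f = 2π·1700 = 1.068e+04 rad/s.
Step 2 — Component impedances:
  R: Z = R = 1710 Ω
  L: Z = jωL = j·1.068e+04·0.001 = 0 + j10.68 Ω
  C: Z = 1/(jωC) = -j/(ω·C) = 0 - j15.53 Ω
Step 3 — Series combination: Z_total = R + L + C = 1710 - j4.844 Ω = 1710∠-0.2° Ω.
Step 4 — Source phasor: V = 24∠-24.3° V = 21.87 - j9.876 V.
Step 5 — Current: I = V / Z = 0.01281 - j0.005739 A = 0.01404∠-24.1° A.
Step 6 — Complex power: S = V·I* = 0.3368 - j0.0009543 VA.
Step 7 — Real power: P = Re(S) = 0.3368 W.
Step 8 — Reactive power: Q = Im(S) = -0.0009543 VAR.
Step 9 — Apparent power: |S| = 0.3368 VA.
Step 10 — Power factor: PF = P/|S| = 1 (leading).

(a) P = 0.3368 W  (b) Q = -0.0009543 VAR  (c) S = 0.3368 VA  (d) PF = 1 (leading)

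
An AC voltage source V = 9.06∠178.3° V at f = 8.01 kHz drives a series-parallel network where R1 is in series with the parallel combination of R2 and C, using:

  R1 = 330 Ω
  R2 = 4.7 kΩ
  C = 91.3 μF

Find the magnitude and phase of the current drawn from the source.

Step 1 — Angular frequency: ω = 2π·f = 2π·8010 = 5.033e+04 rad/s.
Step 2 — Component impedances:
  R1: Z = R = 330 Ω
  R2: Z = R = 4700 Ω
  C: Z = 1/(jωC) = -j/(ω·C) = 0 - j0.2176 Ω
Step 3 — Parallel branch: R2 || C = 1/(1/R2 + 1/C) = 1.008e-05 - j0.2176 Ω.
Step 4 — Series with R1: Z_total = R1 + (R2 || C) = 330 - j0.2176 Ω = 330∠-0.0° Ω.
Step 5 — Source phasor: V = 9.06∠178.3° V = -9.056 + j0.2688 V.
Step 6 — Ohm's law: I = V / Z_total = (-9.056 + j0.2688) / (330 - j0.2176) = -0.02744 + j0.0007964 A.
Step 7 — Convert to polar: |I| = 0.02745 A, ∠I = 178.3°.

I = 0.02745∠178.3° A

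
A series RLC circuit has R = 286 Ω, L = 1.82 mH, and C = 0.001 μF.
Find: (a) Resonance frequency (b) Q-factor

Step 1 — Resonance condition Im(Z)=0 gives ω₀ = 1/√(LC).
Step 2 — ω₀ = 1/√(0.00182·1e-09) = 7.412e+05 rad/s.
Step 3 — f₀ = ω₀/(2π) = 1.18e+05 Hz.
Step 4 — Series Q: Q = ω₀L/R = 7.412e+05·0.00182/286 = 4.717.

(a) f₀ = 1.18e+05 Hz  (b) Q = 4.717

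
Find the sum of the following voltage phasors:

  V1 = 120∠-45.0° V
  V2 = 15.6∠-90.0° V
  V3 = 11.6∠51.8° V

Step 1 — Convert each phasor to rectangular form:
  V1 = 120·(cos(-45.0°) + j·sin(-45.0°)) = 84.85 - j84.85 V
  V2 = 15.6·(cos(-90.0°) + j·sin(-90.0°)) = 0 - j15.6 V
  V3 = 11.6·(cos(51.8°) + j·sin(51.8°)) = 7.174 + j9.116 V
Step 2 — Sum components: V_total = 92.03 - j91.34 V.
Step 3 — Convert to polar: |V_total| = 129.7 V, ∠V_total = -44.8°.

V_total = 129.7∠-44.8° V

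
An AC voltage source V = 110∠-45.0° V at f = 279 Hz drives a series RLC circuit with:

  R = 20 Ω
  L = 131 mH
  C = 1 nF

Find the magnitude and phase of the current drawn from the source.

Step 1 — Angular frequency: ω = 2π·f = 2π·279 = 1753 rad/s.
Step 2 — Component impedances:
  R: Z = R = 20 Ω
  L: Z = jωL = j·1753·0.131 = 0 + j229.6 Ω
  C: Z = 1/(jωC) = -j/(ω·C) = 0 - j5.704e+05 Ω
Step 3 — Series combination: Z_total = R + L + C = 20 - j5.702e+05 Ω = 5.702e+05∠-90.0° Ω.
Step 4 — Source phasor: V = 110∠-45.0° V = 77.78 - j77.78 V.
Step 5 — Ohm's law: I = V / Z_total = (77.78 - j77.78) / (20 - j5.702e+05) = 0.0001364 + j0.0001364 A.
Step 6 — Convert to polar: |I| = 0.0001929 A, ∠I = 45.0°.

I = 0.0001929∠45.0° A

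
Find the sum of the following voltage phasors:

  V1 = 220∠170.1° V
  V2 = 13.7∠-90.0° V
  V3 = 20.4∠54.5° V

Step 1 — Convert each phasor to rectangular form:
  V1 = 220·(cos(170.1°) + j·sin(170.1°)) = -216.7 + j37.82 V
  V2 = 13.7·(cos(-90.0°) + j·sin(-90.0°)) = 0 - j13.7 V
  V3 = 20.4·(cos(54.5°) + j·sin(54.5°)) = 11.85 + j16.61 V
Step 2 — Sum components: V_total = -204.9 + j40.73 V.
Step 3 — Convert to polar: |V_total| = 208.9 V, ∠V_total = 168.8°.

V_total = 208.9∠168.8° V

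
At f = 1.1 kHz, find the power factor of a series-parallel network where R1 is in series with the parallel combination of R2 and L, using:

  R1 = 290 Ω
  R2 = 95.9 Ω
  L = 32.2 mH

Step 1 — Angular frequency: ω = 2π·f = 2π·1100 = 6912 rad/s.
Step 2 — Component impedances:
  R1: Z = R = 290 Ω
  R2: Z = R = 95.9 Ω
  L: Z = jωL = j·6912·0.0322 = 0 + j222.6 Ω
Step 3 — Parallel branch: R2 || L = 1/(1/R2 + 1/L) = 80.88 + j34.85 Ω.
Step 4 — Series with R1: Z_total = R1 + (R2 || L) = 370.9 + j34.85 Ω = 372.5∠5.4° Ω.
Step 5 — Power factor: PF = cos(φ) = Re(Z)/|Z| = 370.88/372.52 = 0.9956.
Step 6 — Type: Im(Z) = 34.85 ⇒ lagging (phase φ = 5.4°).

PF = 0.9956 (lagging, φ = 5.4°)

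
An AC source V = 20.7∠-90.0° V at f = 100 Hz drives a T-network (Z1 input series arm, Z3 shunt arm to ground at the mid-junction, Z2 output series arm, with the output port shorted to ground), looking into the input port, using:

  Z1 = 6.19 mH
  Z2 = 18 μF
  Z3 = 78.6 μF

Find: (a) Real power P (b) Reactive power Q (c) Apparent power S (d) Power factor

Step 1 — Angular frequency: ω = 2π·f = 2π·100 = 628.3 rad/s.
Step 2 — Component impedances:
  Z1: Z = jωL = j·628.3·0.00619 = 0 + j3.889 Ω
  Z2: Z = 1/(jωC) = -j/(ω·C) = 0 - j88.42 Ω
  Z3: Z = 1/(jωC) = -j/(ω·C) = 0 - j20.25 Ω
Step 3 — With the output port shorted to ground, the output series arm Z2 runs from the junction to ground; the shunt arm Z3 also runs from the junction to ground. They appear in parallel: Z3 || Z2 = 0 - j16.48 Ω.
Step 4 — Series with input arm Z1: Z_in = Z1 + (Z3 || Z2) = 0 - j12.59 Ω = 12.59∠-90.0° Ω.
Step 5 — Source phasor: V = 20.7∠-90.0° V = 0 - j20.7 V.
Step 6 — Current: I = V / Z = 1.645 A = 1.645∠0.0° A.
Step 7 — Complex power: S = V·I* = 0 - j34.04 VA.
Step 8 — Real power: P = Re(S) = 0 W.
Step 9 — Reactive power: Q = Im(S) = -34.04 VAR.
Step 10 — Apparent power: |S| = 34.04 VA.
Step 11 — Power factor: PF = P/|S| = 0 (leading).

(a) P = 0 W  (b) Q = -34.04 VAR  (c) S = 34.04 VA  (d) PF = 0 (leading)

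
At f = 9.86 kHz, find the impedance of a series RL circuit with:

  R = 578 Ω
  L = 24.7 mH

Step 1 — Angular frequency: ω = 2π·f = 2π·9860 = 6.195e+04 rad/s.
Step 2 — Component impedances:
  R: Z = R = 578 Ω
  L: Z = jωL = j·6.195e+04·0.0247 = 0 + j1530 Ω
Step 3 — Series combination: Z_total = R + L = 578 + j1530 Ω = 1636∠69.3° Ω.

Z = 578 + j1530 Ω = 1636∠69.3° Ω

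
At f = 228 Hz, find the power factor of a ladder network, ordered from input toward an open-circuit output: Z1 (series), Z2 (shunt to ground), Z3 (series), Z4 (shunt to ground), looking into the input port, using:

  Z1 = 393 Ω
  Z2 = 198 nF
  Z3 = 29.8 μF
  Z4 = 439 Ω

Step 1 — Angular frequency: ω = 2π·f = 2π·228 = 1433 rad/s.
Step 2 — Component impedances:
  Z1: Z = R = 393 Ω
  Z2: Z = 1/(jωC) = -j/(ω·C) = 0 - j3525 Ω
  Z3: Z = 1/(jωC) = -j/(ω·C) = 0 - j23.42 Ω
  Z4: Z = R = 439 Ω
Step 3 — Ladder network (open output): work backward from the far end, alternating series and parallel combinations. Z_in = 819.7 - j76.05 Ω = 823.2∠-5.3° Ω.
Step 4 — Power factor: PF = cos(φ) = Re(Z)/|Z| = 819.7/823.2 = 0.9957.
Step 5 — Type: Im(Z) = -76.05 ⇒ leading (phase φ = -5.3°).

PF = 0.9957 (leading, φ = -5.3°)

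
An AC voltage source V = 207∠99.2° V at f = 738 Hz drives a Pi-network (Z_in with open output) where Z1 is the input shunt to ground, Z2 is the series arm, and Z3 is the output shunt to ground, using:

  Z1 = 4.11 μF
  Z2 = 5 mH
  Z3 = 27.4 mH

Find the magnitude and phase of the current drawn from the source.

Step 1 — Angular frequency: ω = 2π·f = 2π·738 = 4637 rad/s.
Step 2 — Component impedances:
  Z1: Z = 1/(jωC) = -j/(ω·C) = 0 - j52.47 Ω
  Z2: Z = jωL = j·4637·0.005 = 0 + j23.18 Ω
  Z3: Z = jωL = j·4637·0.0274 = 0 + j127.1 Ω
Step 3 — With open output, the series arm Z2 and the output shunt Z3 appear in series to ground: Z2 + Z3 = 0 + j150.2 Ω.
Step 4 — Parallel with input shunt Z1: Z_in = Z1 || (Z2 + Z3) = 0 - j80.63 Ω = 80.63∠-90.0° Ω.
Step 5 — Source phasor: V = 207∠99.2° V = -33.1 + j204.3 V.
Step 6 — Ohm's law: I = V / Z_total = (-33.1 + j204.3) / (0 - j80.63) = -2.534 - j0.4104 A.
Step 7 — Convert to polar: |I| = 2.567 A, ∠I = -170.8°.

I = 2.567∠-170.8° A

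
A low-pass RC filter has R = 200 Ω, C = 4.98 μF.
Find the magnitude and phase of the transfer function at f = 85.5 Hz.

Step 1 — Angular frequency: ω = 2π·85.5 = 537.2 rad/s.
Step 2 — Transfer function: H(jω) = 1/(1 + jωRC).
Step 3 — Denominator: 1 + jωRC = 1 + j·537.2·200·4.98e-06 = 1 + j0.5351.
Step 4 — H = 0.7774 - j0.416.
Step 5 — Magnitude: |H| = 0.8817 (-1.1 dB); phase: φ = -28.1°.

|H| = 0.8817 (-1.1 dB), φ = -28.1°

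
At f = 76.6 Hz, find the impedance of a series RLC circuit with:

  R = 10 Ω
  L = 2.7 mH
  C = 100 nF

Step 1 — Angular frequency: ω = 2π·f = 2π·76.6 = 481.3 rad/s.
Step 2 — Component impedances:
  R: Z = R = 10 Ω
  L: Z = jωL = j·481.3·0.0027 = 0 + j1.299 Ω
  C: Z = 1/(jωC) = -j/(ω·C) = 0 - j2.078e+04 Ω
Step 3 — Series combination: Z_total = R + L + C = 10 - j2.078e+04 Ω = 2.078e+04∠-90.0° Ω.

Z = 10 - j2.078e+04 Ω = 2.078e+04∠-90.0° Ω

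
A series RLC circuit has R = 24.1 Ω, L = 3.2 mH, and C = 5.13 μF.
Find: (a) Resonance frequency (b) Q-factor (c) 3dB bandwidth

Step 1 — Resonance: ω₀ = 1/√(LC) = 1/√(0.0032·5.13e-06) = 7805 rad/s.
Step 2 — f₀ = ω₀/(2π) = 1242 Hz.
Step 3 — Series Q: Q = ω₀L/R = 7805·0.0032/24.1 = 1.036.
Step 4 — Bandwidth: Δω = ω₀/Q = 7531 rad/s; BW = Δω/(2π) = 1199 Hz.

(a) f₀ = 1242 Hz  (b) Q = 1.036  (c) BW = 1199 Hz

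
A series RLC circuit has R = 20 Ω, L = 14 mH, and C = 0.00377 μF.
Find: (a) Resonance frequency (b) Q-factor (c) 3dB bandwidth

Step 1 — Resonance: ω₀ = 1/√(LC) = 1/√(0.014·3.77e-09) = 1.376e+05 rad/s.
Step 2 — f₀ = ω₀/(2π) = 2.191e+04 Hz.
Step 3 — Series Q: Q = ω₀L/R = 1.376e+05·0.014/20 = 96.35.
Step 4 — Bandwidth: Δω = ω₀/Q = 1429 rad/s; BW = Δω/(2π) = 227.4 Hz.

(a) f₀ = 2.191e+04 Hz  (b) Q = 96.35  (c) BW = 227.4 Hz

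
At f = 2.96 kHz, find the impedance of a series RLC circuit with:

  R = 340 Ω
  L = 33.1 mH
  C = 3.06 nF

Step 1 — Angular frequency: ω = 2π·f = 2π·2960 = 1.86e+04 rad/s.
Step 2 — Component impedances:
  R: Z = R = 340 Ω
  L: Z = jωL = j·1.86e+04·0.0331 = 0 + j615.6 Ω
  C: Z = 1/(jωC) = -j/(ω·C) = 0 - j1.757e+04 Ω
Step 3 — Series combination: Z_total = R + L + C = 340 - j1.696e+04 Ω = 1.696e+04∠-88.9° Ω.

Z = 340 - j1.696e+04 Ω = 1.696e+04∠-88.9° Ω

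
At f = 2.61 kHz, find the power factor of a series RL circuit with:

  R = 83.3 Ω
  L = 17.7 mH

Step 1 — Angular frequency: ω = 2π·f = 2π·2610 = 1.64e+04 rad/s.
Step 2 — Component impedances:
  R: Z = R = 83.3 Ω
  L: Z = jωL = j·1.64e+04·0.0177 = 0 + j290.3 Ω
Step 3 — Series combination: Z_total = R + L = 83.3 + j290.3 Ω = 302∠74.0° Ω.
Step 4 — Power factor: PF = cos(φ) = Re(Z)/|Z| = 83.3/302 = 0.2758.
Step 5 — Type: Im(Z) = 290.3 ⇒ lagging (phase φ = 74.0°).

PF = 0.2758 (lagging, φ = 74.0°)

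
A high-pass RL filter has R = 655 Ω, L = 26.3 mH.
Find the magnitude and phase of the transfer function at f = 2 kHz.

Step 1 — Angular frequency: ω = 2π·2000 = 1.257e+04 rad/s.
Step 2 — Transfer function: H(jω) = jωL/(R + jωL).
Step 3 — Numerator jωL = j·330.5; denominator R + jωL = 655 + j330.5.
Step 4 — H = 0.2029 + j0.4022.
Step 5 — Magnitude: |H| = 0.4505 (-6.9 dB); phase: φ = 63.2°.

|H| = 0.4505 (-6.9 dB), φ = 63.2°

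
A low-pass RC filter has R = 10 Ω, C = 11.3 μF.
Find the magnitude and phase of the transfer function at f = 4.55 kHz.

Step 1 — Angular frequency: ω = 2π·4550 = 2.859e+04 rad/s.
Step 2 — Transfer function: H(jω) = 1/(1 + jωRC).
Step 3 — Denominator: 1 + jωRC = 1 + j·2.859e+04·10·1.13e-05 = 1 + j3.23.
Step 4 — H = 0.08744 - j0.2825.
Step 5 — Magnitude: |H| = 0.2957 (-10.6 dB); phase: φ = -72.8°.

|H| = 0.2957 (-10.6 dB), φ = -72.8°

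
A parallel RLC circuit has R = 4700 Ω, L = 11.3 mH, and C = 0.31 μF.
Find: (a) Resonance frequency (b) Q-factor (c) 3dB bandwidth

Step 1 — Resonance: ω₀ = 1/√(LC) = 1/√(0.0113·3.1e-07) = 1.69e+04 rad/s.
Step 2 — f₀ = ω₀/(2π) = 2689 Hz.
Step 3 — Parallel Q: Q = R/(ω₀L) = 4700/(1.69e+04·0.0113) = 24.62.
Step 4 — Bandwidth: Δω = ω₀/Q = 686.3 rad/s; BW = Δω/(2π) = 109.2 Hz.

(a) f₀ = 2689 Hz  (b) Q = 24.62  (c) BW = 109.2 Hz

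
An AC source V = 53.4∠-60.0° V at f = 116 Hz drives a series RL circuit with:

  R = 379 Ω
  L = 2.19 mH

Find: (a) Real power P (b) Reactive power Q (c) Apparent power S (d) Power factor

Step 1 — Angular frequency: ω = 2π·f = 2π·116 = 728.8 rad/s.
Step 2 — Component impedances:
  R: Z = R = 379 Ω
  L: Z = jωL = j·728.8·0.00219 = 0 + j1.596 Ω
Step 3 — Series combination: Z_total = R + L = 379 + j1.596 Ω = 379∠0.2° Ω.
Step 4 — Source phasor: V = 53.4∠-60.0° V = 26.7 - j46.25 V.
Step 5 — Current: I = V / Z = 0.06993 - j0.1223 A = 0.1409∠-60.2° A.
Step 6 — Complex power: S = V·I* = 7.524 + j0.03169 VA.
Step 7 — Real power: P = Re(S) = 7.524 W.
Step 8 — Reactive power: Q = Im(S) = 0.03169 VAR.
Step 9 — Apparent power: |S| = 7.524 VA.
Step 10 — Power factor: PF = P/|S| = 1 (lagging).

(a) P = 7.524 W  (b) Q = 0.03169 VAR  (c) S = 7.524 VA  (d) PF = 1 (lagging)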